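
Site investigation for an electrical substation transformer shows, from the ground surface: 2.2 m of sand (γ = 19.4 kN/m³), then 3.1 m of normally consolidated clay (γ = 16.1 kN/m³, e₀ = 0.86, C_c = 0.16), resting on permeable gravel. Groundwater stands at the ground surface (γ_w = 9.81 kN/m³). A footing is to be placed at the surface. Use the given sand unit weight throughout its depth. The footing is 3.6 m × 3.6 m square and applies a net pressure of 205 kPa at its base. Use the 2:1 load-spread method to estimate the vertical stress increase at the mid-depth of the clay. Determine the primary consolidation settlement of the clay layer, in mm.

S_c ≈ 110 mm

Mid-depth of clay below the ground surface: z = 2.2 + 3.1/2 = 3.75 m.
Total vertical stress at mid-clay: σ_v = 19.4×2.2 + 16.1×1.55 = 67.635 kPa.
Pore pressure: u = 9.81×(3.75 − 0) = 36.788 kPa.
Initial effective stress: σ'_0 = σ_v − u = 67.635 − 36.788 = 30.847 kPa.
Stress increase at mid-clay by the 2:1 spreading method:
Δσ = qBL/((B+z)(L+z)) = 205×3.6×3.6/((3.6+3.75)(3.6+3.75)) = 49.18 kPa
Final effective stress: σ'_f = σ'_0 + Δσ = 30.847 + 49.18 = 80.027 kPa.
Normally consolidated clay, so the full stress increment lies on the virgin compression line:
S_c = C_c·H/(1+e₀)·log₁₀(σ'_f/σ'_0) = 0.16×3.1/(1+0.86)×log₁₀(80.027/30.847)
    = 0.26667 × 0.41402 = 0.1104 m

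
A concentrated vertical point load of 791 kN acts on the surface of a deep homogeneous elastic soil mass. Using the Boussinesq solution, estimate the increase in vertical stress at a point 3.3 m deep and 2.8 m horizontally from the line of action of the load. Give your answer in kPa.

Boussinesq vertical stress below a point load on an elastic half-space:
Δσ_z = 3P/(2πz²) · [1 + (r/z)²]^(−5/2)
r/z = 2.8/3.3 = 0.84848; [1+(r/z)²]^(−5/2) = 0.25777.
Δσ_z = 3×791/(2π×3.3²) × 0.25777 = 34.681 × 0.25777 = 8.94 kPa

Δσ_z ≈ 8.94 kPa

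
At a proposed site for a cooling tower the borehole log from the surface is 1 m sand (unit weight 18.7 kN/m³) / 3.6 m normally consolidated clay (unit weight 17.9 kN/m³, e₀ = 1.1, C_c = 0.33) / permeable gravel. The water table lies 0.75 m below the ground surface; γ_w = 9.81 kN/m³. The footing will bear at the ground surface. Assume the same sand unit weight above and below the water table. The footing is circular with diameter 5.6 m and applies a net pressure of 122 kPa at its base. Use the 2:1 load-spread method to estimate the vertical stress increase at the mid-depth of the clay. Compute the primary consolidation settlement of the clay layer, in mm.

Mid-depth of clay below the ground surface: z = 1 + 3.6/2 = 2.8 m.
Total vertical stress at mid-clay: σ_v = 18.7×1 + 17.9×1.8 = 50.92 kPa.
Pore pressure: u = 9.81×(2.8 − 0.75) = 20.11 kPa.
Initial effective stress: σ'_0 = σ_v − u = 50.92 − 20.11 = 30.81 kPa.
Stress increase at mid-clay by the 2:1 spreading method:
Δσ ≈ qD²/(D+z)² = 122×5.6²/(5.6+2.8)² = 54.222 kPa
Final effective stress: σ'_f = σ'_0 + Δσ = 30.81 + 54.222 = 85.032 kPa.
Normally consolidated clay, so the full stress increment lies on the virgin compression line:
S_c = C_c·H/(1+e₀)·log₁₀(σ'_f/σ'_0) = 0.33×3.6/(1+1.1)×log₁₀(85.032/30.81)
    = 0.56571 × 0.44089 = 0.2494 m

S_c ≈ 249 mm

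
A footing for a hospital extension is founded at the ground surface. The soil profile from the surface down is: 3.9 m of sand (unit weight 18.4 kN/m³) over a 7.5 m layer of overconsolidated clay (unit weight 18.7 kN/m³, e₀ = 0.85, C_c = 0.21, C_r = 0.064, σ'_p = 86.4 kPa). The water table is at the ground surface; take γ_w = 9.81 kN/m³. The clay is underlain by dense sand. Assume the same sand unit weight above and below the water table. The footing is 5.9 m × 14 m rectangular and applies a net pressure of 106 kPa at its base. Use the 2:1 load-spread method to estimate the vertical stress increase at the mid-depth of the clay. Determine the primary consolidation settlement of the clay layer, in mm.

Mid-depth of clay below the ground surface: z = 3.9 + 7.5/2 = 7.65 m.
Total vertical stress at mid-clay: σ_v = 18.4×3.9 + 18.7×3.75 = 141.88 kPa.
Pore pressure: u = 9.81×(7.65 − 0) = 75.047 kPa.
Initial effective stress: σ'_0 = σ_v − u = 141.88 − 75.047 = 66.833 kPa.
Stress increase at mid-clay by the 2:1 spreading method:
Δσ = qBL/((B+z)(L+z)) = 106×5.9×14/((5.9+7.65)(14+7.65)) = 29.846 kPa
Final effective stress: σ'_f = 66.833 + 29.846 = 96.679 kPa.
σ'_f = 96.679 > σ'_p = 86.4 kPa, so the stress path crosses the preconsolidation pressure — recompression up to σ'_p, then virgin compression beyond:
S_c = H/(1+e₀)·[C_r·log₁₀(σ'_p/σ'_0) + C_c·log₁₀(σ'_f/σ'_p)]
    = 7.5/1.85 × [0.064×log₁₀(86.4/66.833) + 0.21×log₁₀(96.679/86.4)]
    = 4.0541 × [0.0071375 + 0.010252] = 0.0705 m

S_c ≈ 70.5 mm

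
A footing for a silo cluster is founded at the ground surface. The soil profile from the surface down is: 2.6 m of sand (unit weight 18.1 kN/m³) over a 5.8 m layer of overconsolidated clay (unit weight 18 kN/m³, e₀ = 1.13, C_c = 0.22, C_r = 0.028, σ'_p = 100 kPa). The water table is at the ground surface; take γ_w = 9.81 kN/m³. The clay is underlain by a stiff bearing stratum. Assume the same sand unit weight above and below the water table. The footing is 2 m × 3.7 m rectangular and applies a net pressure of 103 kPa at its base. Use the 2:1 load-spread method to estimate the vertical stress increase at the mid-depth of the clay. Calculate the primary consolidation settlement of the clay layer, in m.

Mid-depth of clay below the ground surface: z = 2.6 + 5.8/2 = 5.5 m.
Total vertical stress at mid-clay: σ_v = 18.1×2.6 + 18×2.9 = 99.26 kPa.
Pore pressure: u = 9.81×(5.5 − 0) = 53.955 kPa.
Initial effective stress: σ'_0 = σ_v − u = 99.26 − 53.955 = 45.305 kPa.
Stress increase at mid-clay by the 2:1 spreading method:
Δσ = qBL/((B+z)(L+z)) = 103×2×3.7/((2+5.5)(3.7+5.5)) = 11.046 kPa
Final effective stress: σ'_f = 45.305 + 11.046 = 56.351 kPa.
σ'_f = 56.351 ≤ σ'_p = 100 kPa, so the clay remains overconsolidated and only the recompression index applies:
S_c = C_r·H/(1+e₀)·log₁₀(σ'_f/σ'_0) = 0.028×5.8/2.13×log₁₀(56.351/45.305)
    = 0.076244 × 0.094755 = 0.007225 m

S_c ≈ 0.00722 m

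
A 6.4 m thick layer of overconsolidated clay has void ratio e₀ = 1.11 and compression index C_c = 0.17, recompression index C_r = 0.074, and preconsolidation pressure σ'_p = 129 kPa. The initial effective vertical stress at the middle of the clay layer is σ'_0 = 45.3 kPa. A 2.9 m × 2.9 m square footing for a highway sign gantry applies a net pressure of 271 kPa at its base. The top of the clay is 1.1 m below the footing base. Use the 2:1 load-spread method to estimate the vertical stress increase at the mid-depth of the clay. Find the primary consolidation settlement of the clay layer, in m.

S_c ≈ 0.0661 m

Mid-depth of clay below the footing base: z = 1.1 + 6.4/2 = 4.3 m.
Stress increase at mid-clay by the 2:1 spreading method:
Δσ = qBL/((B+z)(L+z)) = 271×2.9×2.9/((2.9+4.3)(2.9+4.3)) = 43.964 kPa
Final effective stress: σ'_f = 45.3 + 43.964 = 89.264 kPa.
σ'_f = 89.264 ≤ σ'_p = 129 kPa, so the clay remains overconsolidated and only the recompression index applies:
S_c = C_r·H/(1+e₀)·log₁₀(σ'_f/σ'_0) = 0.074×6.4/2.11×log₁₀(89.264/45.3)
    = 0.22446 × 0.29458 = 0.06612 m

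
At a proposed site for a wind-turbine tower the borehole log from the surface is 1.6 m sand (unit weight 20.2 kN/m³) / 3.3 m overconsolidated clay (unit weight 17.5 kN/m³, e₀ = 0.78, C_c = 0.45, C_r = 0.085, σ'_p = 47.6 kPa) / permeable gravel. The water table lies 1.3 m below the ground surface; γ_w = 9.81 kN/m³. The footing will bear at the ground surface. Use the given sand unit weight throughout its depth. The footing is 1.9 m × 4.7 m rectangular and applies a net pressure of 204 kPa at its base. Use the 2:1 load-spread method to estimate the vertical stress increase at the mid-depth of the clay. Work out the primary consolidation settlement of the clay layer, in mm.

Mid-depth of clay below the ground surface: z = 1.6 + 3.3/2 = 3.25 m.
Total vertical stress at mid-clay: σ_v = 20.2×1.6 + 17.5×1.65 = 61.195 kPa.
Pore pressure: u = 9.81×(3.25 − 1.3) = 19.13 kPa.
Initial effective stress: σ'_0 = σ_v − u = 61.195 − 19.13 = 42.065 kPa.
Stress increase at mid-clay by the 2:1 spreading method:
Δσ = qBL/((B+z)(L+z)) = 204×1.9×4.7/((1.9+3.25)(4.7+3.25)) = 44.495 kPa
Final effective stress: σ'_f = 42.065 + 44.495 = 86.56 kPa.
σ'_f = 86.56 > σ'_p = 47.6 kPa, so the stress path crosses the preconsolidation pressure — recompression up to σ'_p, then virgin compression beyond:
S_c = H/(1+e₀)·[C_r·log₁₀(σ'_p/σ'_0) + C_c·log₁₀(σ'_f/σ'_p)]
    = 3.3/1.78 × [0.085×log₁₀(47.6/42.065) + 0.45×log₁₀(86.56/47.6)]
    = 1.8539 × [0.0045633 + 0.11687] = 0.2251 m

S_c ≈ 225 mm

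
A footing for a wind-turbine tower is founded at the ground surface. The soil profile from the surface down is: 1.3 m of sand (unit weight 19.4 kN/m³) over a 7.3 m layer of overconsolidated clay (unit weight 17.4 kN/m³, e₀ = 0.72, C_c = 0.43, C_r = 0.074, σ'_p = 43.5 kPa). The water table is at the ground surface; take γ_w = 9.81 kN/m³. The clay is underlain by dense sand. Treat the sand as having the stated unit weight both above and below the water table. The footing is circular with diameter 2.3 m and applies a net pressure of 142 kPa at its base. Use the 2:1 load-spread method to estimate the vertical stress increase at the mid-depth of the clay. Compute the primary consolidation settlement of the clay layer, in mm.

Mid-depth of clay below the ground surface: z = 1.3 + 7.3/2 = 4.95 m.
Total vertical stress at mid-clay: σ_v = 19.4×1.3 + 17.4×3.65 = 88.73 kPa.
Pore pressure: u = 9.81×(4.95 − 0) = 48.56 kPa.
Initial effective stress: σ'_0 = σ_v − u = 88.73 − 48.56 = 40.17 kPa.
Stress increase at mid-clay by the 2:1 spreading method:
Δσ ≈ qD²/(D+z)² = 142×2.3²/(2.3+4.95)² = 14.291 kPa
Final effective stress: σ'_f = 40.17 + 14.291 = 54.461 kPa.
σ'_f = 54.461 > σ'_p = 43.5 kPa, so the stress path crosses the preconsolidation pressure — recompression up to σ'_p, then virgin compression beyond:
S_c = H/(1+e₀)·[C_r·log₁₀(σ'_p/σ'_0) + C_c·log₁₀(σ'_f/σ'_p)]
    = 7.3/1.72 × [0.074×log₁₀(43.5/40.17) + 0.43×log₁₀(54.461/43.5)]
    = 4.2442 × [0.0025595 + 0.041966] = 0.189 m

S_c ≈ 189 mm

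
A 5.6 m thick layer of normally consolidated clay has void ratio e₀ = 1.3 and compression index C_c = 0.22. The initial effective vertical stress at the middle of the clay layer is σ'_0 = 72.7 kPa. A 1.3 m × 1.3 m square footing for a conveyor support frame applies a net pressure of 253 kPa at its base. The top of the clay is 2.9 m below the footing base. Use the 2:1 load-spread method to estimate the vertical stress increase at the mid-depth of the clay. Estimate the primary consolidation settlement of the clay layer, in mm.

S_c ≈ 26.4 mm

Mid-depth of clay below the footing base: z = 2.9 + 5.6/2 = 5.7 m.
Stress increase at mid-clay by the 2:1 spreading method:
Δσ = qBL/((B+z)(L+z)) = 253×1.3×1.3/((1.3+5.7)(1.3+5.7)) = 8.7259 kPa
Final effective stress: σ'_f = σ'_0 + Δσ = 72.7 + 8.7259 = 81.426 kPa.
Normally consolidated clay, so the full stress increment lies on the virgin compression line:
S_c = C_c·H/(1+e₀)·log₁₀(σ'_f/σ'_0) = 0.22×5.6/(1+1.3)×log₁₀(81.426/72.7)
    = 0.53565 × 0.049229 = 0.02637 m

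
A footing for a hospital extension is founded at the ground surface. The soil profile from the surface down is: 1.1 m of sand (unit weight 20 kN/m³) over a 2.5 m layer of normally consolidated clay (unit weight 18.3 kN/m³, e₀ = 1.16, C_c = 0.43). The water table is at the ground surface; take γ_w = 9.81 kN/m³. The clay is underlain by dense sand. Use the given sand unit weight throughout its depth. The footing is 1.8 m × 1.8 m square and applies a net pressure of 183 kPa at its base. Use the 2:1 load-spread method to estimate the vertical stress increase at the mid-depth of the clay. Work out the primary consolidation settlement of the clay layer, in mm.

Mid-depth of clay below the ground surface: z = 1.1 + 2.5/2 = 2.35 m.
Total vertical stress at mid-clay: σ_v = 20×1.1 + 18.3×1.25 = 44.875 kPa.
Pore pressure: u = 9.81×(2.35 − 0) = 23.054 kPa.
Initial effective stress: σ'_0 = σ_v − u = 44.875 − 23.054 = 21.821 kPa.
Stress increase at mid-clay by the 2:1 spreading method:
Δσ = qBL/((B+z)(L+z)) = 183×1.8×1.8/((1.8+2.35)(1.8+2.35)) = 34.427 kPa
Final effective stress: σ'_f = σ'_0 + Δσ = 21.821 + 34.427 = 56.248 kPa.
Normally consolidated clay, so the full stress increment lies on the virgin compression line:
S_c = C_c·H/(1+e₀)·log₁₀(σ'_f/σ'_0) = 0.43×2.5/(1+1.16)×log₁₀(56.248/21.821)
    = 0.49769 × 0.41123 = 0.2047 m

S_c ≈ 205 mm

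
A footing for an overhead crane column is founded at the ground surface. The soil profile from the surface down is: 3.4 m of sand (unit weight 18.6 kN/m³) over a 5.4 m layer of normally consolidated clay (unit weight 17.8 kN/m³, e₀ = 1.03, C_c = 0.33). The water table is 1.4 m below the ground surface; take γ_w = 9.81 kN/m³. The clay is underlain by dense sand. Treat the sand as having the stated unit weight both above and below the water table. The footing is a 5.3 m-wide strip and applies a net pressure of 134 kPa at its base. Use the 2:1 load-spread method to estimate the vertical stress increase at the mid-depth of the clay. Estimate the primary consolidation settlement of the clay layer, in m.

Mid-depth of clay below the ground surface: z = 3.4 + 5.4/2 = 6.1 m.
Total vertical stress at mid-clay: σ_v = 18.6×3.4 + 17.8×2.7 = 111.3 kPa.
Pore pressure: u = 9.81×(6.1 − 1.4) = 46.107 kPa.
Initial effective stress: σ'_0 = σ_v − u = 111.3 − 46.107 = 65.193 kPa.
Stress increase at mid-clay by the 2:1 spreading method:
Δσ = qB/(B+z) = 134×5.3/(5.3+6.1) = 62.298 kPa
Final effective stress: σ'_f = σ'_0 + Δσ = 65.193 + 62.298 = 127.49 kPa.
Normally consolidated clay, so the full stress increment lies on the virgin compression line:
S_c = C_c·H/(1+e₀)·log₁₀(σ'_f/σ'_0) = 0.33×5.4/(1+1.03)×log₁₀(127.49/65.193)
    = 0.87783 × 0.29128 = 0.2557 m

S_c ≈ 0.256 m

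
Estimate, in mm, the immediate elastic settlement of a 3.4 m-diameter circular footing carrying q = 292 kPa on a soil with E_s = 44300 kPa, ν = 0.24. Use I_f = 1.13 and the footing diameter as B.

Immediate (elastic) settlement: S_e = q·B·(1−ν²)/E_s · I_f.
S_e = 292 × 3.4 × (1 − 0.24²) / 44300 × 1.13
    = 292 × 3.4 × 0.9424 / 44300 × 1.13
    = 0.02387 m = 23.87 mm

S_e ≈ 23.9 mm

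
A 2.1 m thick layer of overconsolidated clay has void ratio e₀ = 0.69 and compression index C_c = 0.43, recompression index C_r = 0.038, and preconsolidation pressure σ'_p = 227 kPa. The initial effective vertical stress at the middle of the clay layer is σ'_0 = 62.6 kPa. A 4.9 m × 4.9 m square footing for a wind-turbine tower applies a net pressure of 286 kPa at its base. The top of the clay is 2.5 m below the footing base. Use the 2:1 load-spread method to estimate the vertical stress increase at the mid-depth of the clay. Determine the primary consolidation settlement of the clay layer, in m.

Mid-depth of clay below the footing base: z = 2.5 + 2.1/2 = 3.55 m.
Stress increase at mid-clay by the 2:1 spreading method:
Δσ = qBL/((B+z)(L+z)) = 286×4.9×4.9/((4.9+3.55)(4.9+3.55)) = 96.171 kPa
Final effective stress: σ'_f = 62.6 + 96.171 = 158.77 kPa.
σ'_f = 158.77 ≤ σ'_p = 227 kPa, so the clay remains overconsolidated and only the recompression index applies:
S_c = C_r·H/(1+e₀)·log₁₀(σ'_f/σ'_0) = 0.038×2.1/1.69×log₁₀(158.77/62.6)
    = 0.047219 × 0.40419 = 0.01909 m

S_c ≈ 0.0191 m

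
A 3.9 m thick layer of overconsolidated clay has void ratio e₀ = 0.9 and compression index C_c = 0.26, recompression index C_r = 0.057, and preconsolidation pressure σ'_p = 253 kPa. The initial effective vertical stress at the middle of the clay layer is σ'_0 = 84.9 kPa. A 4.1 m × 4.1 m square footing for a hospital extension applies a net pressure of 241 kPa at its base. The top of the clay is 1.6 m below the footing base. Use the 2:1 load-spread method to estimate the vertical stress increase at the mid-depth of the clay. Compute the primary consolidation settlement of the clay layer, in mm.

Mid-depth of clay below the footing base: z = 1.6 + 3.9/2 = 3.55 m.
Stress increase at mid-clay by the 2:1 spreading method:
Δσ = qBL/((B+z)(L+z)) = 241×4.1×4.1/((4.1+3.55)(4.1+3.55)) = 69.225 kPa
Final effective stress: σ'_f = 84.9 + 69.225 = 154.12 kPa.
σ'_f = 154.12 ≤ σ'_p = 253 kPa, so the clay remains overconsolidated and only the recompression index applies:
S_c = C_r·H/(1+e₀)·log₁₀(σ'_f/σ'_0) = 0.057×3.9/1.9×log₁₀(154.12/84.9)
    = 0.117 × 0.25895 = 0.0303 m

S_c ≈ 30.3 mm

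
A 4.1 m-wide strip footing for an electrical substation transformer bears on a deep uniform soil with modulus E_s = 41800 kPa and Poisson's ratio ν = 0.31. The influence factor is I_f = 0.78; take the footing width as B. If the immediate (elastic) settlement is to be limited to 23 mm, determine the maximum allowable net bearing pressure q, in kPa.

q ≈ 333 kPa

S_e = q·B·(1−ν²)/E_s · I_f  ⇒  q = S_e·E_s / (B·(1−ν²)·I_f).
q = 0.023 × 41800 / (4.1 × 0.9039 × 0.78) = 332.6 kPa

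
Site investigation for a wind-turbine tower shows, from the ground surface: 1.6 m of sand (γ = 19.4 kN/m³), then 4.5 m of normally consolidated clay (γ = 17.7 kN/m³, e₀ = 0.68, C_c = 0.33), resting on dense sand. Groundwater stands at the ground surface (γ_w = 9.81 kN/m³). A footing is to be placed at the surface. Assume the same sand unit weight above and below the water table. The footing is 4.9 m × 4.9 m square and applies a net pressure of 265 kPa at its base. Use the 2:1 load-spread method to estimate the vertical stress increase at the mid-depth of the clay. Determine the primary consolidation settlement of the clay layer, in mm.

Mid-depth of clay below the ground surface: z = 1.6 + 4.5/2 = 3.85 m.
Total vertical stress at mid-clay: σ_v = 19.4×1.6 + 17.7×2.25 = 70.865 kPa.
Pore pressure: u = 9.81×(3.85 − 0) = 37.769 kPa.
Initial effective stress: σ'_0 = σ_v − u = 70.865 − 37.769 = 33.096 kPa.
Stress increase at mid-clay by the 2:1 spreading method:
Δσ = qBL/((B+z)(L+z)) = 265×4.9×4.9/((4.9+3.85)(4.9+3.85)) = 83.104 kPa
Final effective stress: σ'_f = σ'_0 + Δσ = 33.096 + 83.104 = 116.2 kPa.
Normally consolidated clay, so the full stress increment lies on the virgin compression line:
S_c = C_c·H/(1+e₀)·log₁₀(σ'_f/σ'_0) = 0.33×4.5/(1+0.68)×log₁₀(116.2/33.096)
    = 0.88393 × 0.54543 = 0.4821 m

S_c ≈ 482 mm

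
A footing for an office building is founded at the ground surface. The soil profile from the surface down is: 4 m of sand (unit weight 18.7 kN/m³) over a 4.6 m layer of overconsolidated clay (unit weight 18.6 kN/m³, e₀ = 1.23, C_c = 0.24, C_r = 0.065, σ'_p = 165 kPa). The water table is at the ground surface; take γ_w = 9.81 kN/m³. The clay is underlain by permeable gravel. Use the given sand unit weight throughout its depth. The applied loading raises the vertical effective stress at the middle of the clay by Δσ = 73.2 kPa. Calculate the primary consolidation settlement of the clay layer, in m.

S_c ≈ 0.0488 m

Mid-depth of clay below the ground surface: z = 4 + 4.6/2 = 6.3 m.
Total vertical stress at mid-clay: σ_v = 18.7×4 + 18.6×2.3 = 117.58 kPa.
Pore pressure: u = 9.81×(6.3 − 0) = 61.803 kPa.
Initial effective stress: σ'_0 = σ_v − u = 117.58 − 61.803 = 55.777 kPa.
Final effective stress: σ'_f = 55.777 + 73.2 = 128.98 kPa.
σ'_f = 128.98 ≤ σ'_p = 165 kPa, so the clay remains overconsolidated and only the recompression index applies:
S_c = C_r·H/(1+e₀)·log₁₀(σ'_f/σ'_0) = 0.065×4.6/2.23×log₁₀(128.98/55.777)
    = 0.13408 × 0.36407 = 0.04882 m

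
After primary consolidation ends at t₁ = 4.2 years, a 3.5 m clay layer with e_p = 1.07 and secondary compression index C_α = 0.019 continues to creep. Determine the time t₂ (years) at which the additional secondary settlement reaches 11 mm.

S_s = C_α·H/(1+e_p)·log₁₀(t₂/t₁) ⇒ log₁₀(t₂/t₁) = S_s·(1+e_p)/(C_α·H).
log₁₀(t₂/t₁) = 0.011 × (1+1.07) / (0.019×3.5) = 0.3424
t₂ = t₁ × 10^0.3424 = 4.2 × 2.2 = 9.24 years

t₂ ≈ 9.24 years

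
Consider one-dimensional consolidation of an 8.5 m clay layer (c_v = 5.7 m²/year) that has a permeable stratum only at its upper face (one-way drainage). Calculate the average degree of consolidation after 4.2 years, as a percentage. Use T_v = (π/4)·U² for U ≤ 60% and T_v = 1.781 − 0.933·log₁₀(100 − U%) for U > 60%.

Drainage path length: H_d = H = 8.5 m (single drainage).
T_v = c_v·t/H_d² = 5.7×4.2/8.5² = 0.33135.
T_v = 0.33135 corresponds to the U > 60% branch:
U = 1 − 10^((1.781 − T_v)/0.933)/100 = 0.6421

U ≈ 64.2 %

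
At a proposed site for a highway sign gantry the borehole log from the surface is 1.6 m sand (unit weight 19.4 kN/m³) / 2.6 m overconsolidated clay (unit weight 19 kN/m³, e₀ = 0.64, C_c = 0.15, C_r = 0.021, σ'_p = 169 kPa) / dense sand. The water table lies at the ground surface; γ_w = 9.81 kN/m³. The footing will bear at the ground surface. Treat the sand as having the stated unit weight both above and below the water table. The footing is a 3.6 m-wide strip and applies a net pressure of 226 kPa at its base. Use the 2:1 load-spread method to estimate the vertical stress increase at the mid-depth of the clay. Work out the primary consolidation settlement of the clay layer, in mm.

Mid-depth of clay below the ground surface: z = 1.6 + 2.6/2 = 2.9 m.
Total vertical stress at mid-clay: σ_v = 19.4×1.6 + 19×1.3 = 55.74 kPa.
Pore pressure: u = 9.81×(2.9 − 0) = 28.449 kPa.
Initial effective stress: σ'_0 = σ_v − u = 55.74 − 28.449 = 27.291 kPa.
Stress increase at mid-clay by the 2:1 spreading method:
Δσ = qB/(B+z) = 226×3.6/(3.6+2.9) = 125.17 kPa
Final effective stress: σ'_f = 27.291 + 125.17 = 152.46 kPa.
σ'_f = 152.46 ≤ σ'_p = 169 kPa, so the clay remains overconsolidated and only the recompression index applies:
S_c = C_r·H/(1+e₀)·log₁₀(σ'_f/σ'_0) = 0.021×2.6/1.64×log₁₀(152.46/27.291)
    = 0.033293 × 0.74714 = 0.02487 m

S_c ≈ 24.9 mm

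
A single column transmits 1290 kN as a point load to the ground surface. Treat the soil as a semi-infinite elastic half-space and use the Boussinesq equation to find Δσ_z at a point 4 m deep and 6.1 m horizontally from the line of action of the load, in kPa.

Δσ_z ≈ 1.91 kPa

Boussinesq vertical stress below a point load on an elastic half-space:
Δσ_z = 3P/(2πz²) · [1 + (r/z)²]^(−5/2)
r/z = 6.1/4 = 1.525; [1+(r/z)²]^(−5/2) = 0.049581.
Δσ_z = 3×1290/(2π×4²) × 0.049581 = 38.496 × 0.049581 = 1.909 kPa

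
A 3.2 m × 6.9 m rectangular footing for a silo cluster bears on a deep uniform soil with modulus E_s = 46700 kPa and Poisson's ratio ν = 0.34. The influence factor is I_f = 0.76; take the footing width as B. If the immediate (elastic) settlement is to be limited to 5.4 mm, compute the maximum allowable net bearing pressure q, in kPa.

S_e = q·B·(1−ν²)/E_s · I_f  ⇒  q = S_e·E_s / (B·(1−ν²)·I_f).
q = 0.0054 × 46700 / (3.2 × 0.8844 × 0.76) = 117.2 kPa

q ≈ 117 kPa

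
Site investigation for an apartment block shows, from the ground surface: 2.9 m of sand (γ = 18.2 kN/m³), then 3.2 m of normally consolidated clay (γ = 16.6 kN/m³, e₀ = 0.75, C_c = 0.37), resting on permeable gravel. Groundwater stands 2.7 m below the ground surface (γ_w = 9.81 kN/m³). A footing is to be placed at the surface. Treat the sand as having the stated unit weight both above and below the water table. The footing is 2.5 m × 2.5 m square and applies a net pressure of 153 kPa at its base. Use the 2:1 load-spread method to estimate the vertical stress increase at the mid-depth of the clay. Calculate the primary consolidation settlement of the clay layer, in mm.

S_c ≈ 80.8 mm

Mid-depth of clay below the ground surface: z = 2.9 + 3.2/2 = 4.5 m.
Total vertical stress at mid-clay: σ_v = 18.2×2.9 + 16.6×1.6 = 79.34 kPa.
Pore pressure: u = 9.81×(4.5 − 2.7) = 17.658 kPa.
Initial effective stress: σ'_0 = σ_v − u = 79.34 − 17.658 = 61.682 kPa.
Stress increase at mid-clay by the 2:1 spreading method:
Δσ = qBL/((B+z)(L+z)) = 153×2.5×2.5/((2.5+4.5)(2.5+4.5)) = 19.515 kPa
Final effective stress: σ'_f = σ'_0 + Δσ = 61.682 + 19.515 = 81.197 kPa.
Normally consolidated clay, so the full stress increment lies on the virgin compression line:
S_c = C_c·H/(1+e₀)·log₁₀(σ'_f/σ'_0) = 0.37×3.2/(1+0.75)×log₁₀(81.197/61.682)
    = 0.67657 × 0.11938 = 0.08077 m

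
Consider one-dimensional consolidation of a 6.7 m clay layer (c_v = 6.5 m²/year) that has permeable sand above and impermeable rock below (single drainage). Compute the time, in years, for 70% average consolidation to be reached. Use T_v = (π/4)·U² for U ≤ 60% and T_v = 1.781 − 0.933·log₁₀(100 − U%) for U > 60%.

t ≈ 2.78 years

Drainage path length: H_d = H = 6.7 m (single drainage).
U > 60%: T_v = 1.781 − 0.933·log₁₀(100 − 70) = 0.40285.
t = T_v·H_d²/c_v = 0.40285×6.7²/6.5 = 2.782 years.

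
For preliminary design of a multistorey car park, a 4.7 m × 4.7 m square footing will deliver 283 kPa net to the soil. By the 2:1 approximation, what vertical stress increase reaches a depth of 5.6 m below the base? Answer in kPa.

By the 2:1 method the load spreads at 1 horizontal : 2 vertical, so at depth z the loaded area has grown by z in each plan dimension:
Δσ = qBL/((B+z)(L+z)) = 283×4.7×4.7/((4.7+5.6)(4.7+5.6)) = 58.926 kPa

Δσ_z ≈ 58.9 kPa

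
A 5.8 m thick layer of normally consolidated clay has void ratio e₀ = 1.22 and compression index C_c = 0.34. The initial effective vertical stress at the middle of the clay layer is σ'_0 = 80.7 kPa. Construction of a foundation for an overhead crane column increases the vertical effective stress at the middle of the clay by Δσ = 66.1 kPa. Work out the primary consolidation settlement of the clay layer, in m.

Final effective stress: σ'_f = σ'_0 + Δσ = 80.7 + 66.1 = 146.8 kPa.
Normally consolidated clay, so the full stress increment lies on the virgin compression line:
S_c = C_c·H/(1+e₀)·log₁₀(σ'_f/σ'_0) = 0.34×5.8/(1+1.22)×log₁₀(146.8/80.7)
    = 0.88829 × 0.25985 = 0.2308 m

S_c ≈ 0.231 m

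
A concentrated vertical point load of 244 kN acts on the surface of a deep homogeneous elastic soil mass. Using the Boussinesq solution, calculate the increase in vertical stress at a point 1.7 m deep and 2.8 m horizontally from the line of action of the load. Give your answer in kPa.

Δσ_z ≈ 1.52 kPa

Boussinesq vertical stress below a point load on an elastic half-space:
Δσ_z = 3P/(2πz²) · [1 + (r/z)²]^(−5/2)
r/z = 2.8/1.7 = 1.6471; [1+(r/z)²]^(−5/2) = 0.037648.
Δσ_z = 3×244/(2π×1.7²) × 0.037648 = 40.312 × 0.037648 = 1.518 kPa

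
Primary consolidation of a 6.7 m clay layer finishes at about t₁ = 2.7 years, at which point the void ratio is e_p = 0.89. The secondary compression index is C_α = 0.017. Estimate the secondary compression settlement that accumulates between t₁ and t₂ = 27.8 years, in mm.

S_s ≈ 61 mm

Secondary compression: S_s = C_α·H/(1+e_p)·log₁₀(t₂/t₁)
S_s = 0.017×6.7/(1+0.89)×log₁₀(27.8/2.7)
    = 0.06026 × 1.013 = 0.06103 m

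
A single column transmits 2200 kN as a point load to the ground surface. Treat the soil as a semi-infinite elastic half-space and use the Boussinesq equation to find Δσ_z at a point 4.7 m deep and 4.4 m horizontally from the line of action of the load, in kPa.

Boussinesq vertical stress below a point load on an elastic half-space:
Δσ_z = 3P/(2πz²) · [1 + (r/z)²]^(−5/2)
r/z = 4.4/4.7 = 0.93617; [1+(r/z)²]^(−5/2) = 0.20734.
Δσ_z = 3×2200/(2π×4.7²) × 0.20734 = 47.552 × 0.20734 = 9.859 kPa

Δσ_z ≈ 9.86 kPa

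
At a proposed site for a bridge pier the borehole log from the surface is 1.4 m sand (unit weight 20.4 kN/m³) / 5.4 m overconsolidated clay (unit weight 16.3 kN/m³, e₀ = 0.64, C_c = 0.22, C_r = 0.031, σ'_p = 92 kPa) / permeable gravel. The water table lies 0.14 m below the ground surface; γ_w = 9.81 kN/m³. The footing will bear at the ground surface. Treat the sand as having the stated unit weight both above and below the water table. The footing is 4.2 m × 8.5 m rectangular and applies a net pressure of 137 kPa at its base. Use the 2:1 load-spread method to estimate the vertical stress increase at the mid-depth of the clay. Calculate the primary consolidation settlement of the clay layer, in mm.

S_c ≈ 38.6 mm

Mid-depth of clay below the ground surface: z = 1.4 + 5.4/2 = 4.1 m.
Total vertical stress at mid-clay: σ_v = 20.4×1.4 + 16.3×2.7 = 72.57 kPa.
Pore pressure: u = 9.81×(4.1 − 0.14) = 38.848 kPa.
Initial effective stress: σ'_0 = σ_v − u = 72.57 − 38.848 = 33.722 kPa.
Stress increase at mid-clay by the 2:1 spreading method:
Δσ = qBL/((B+z)(L+z)) = 137×4.2×8.5/((4.2+4.1)(8.5+4.1)) = 46.767 kPa
Final effective stress: σ'_f = 33.722 + 46.767 = 80.489 kPa.
σ'_f = 80.489 ≤ σ'_p = 92 kPa, so the clay remains overconsolidated and only the recompression index applies:
S_c = C_r·H/(1+e₀)·log₁₀(σ'_f/σ'_0) = 0.031×5.4/1.64×log₁₀(80.489/33.722)
    = 0.10207 × 0.37782 = 0.03857 m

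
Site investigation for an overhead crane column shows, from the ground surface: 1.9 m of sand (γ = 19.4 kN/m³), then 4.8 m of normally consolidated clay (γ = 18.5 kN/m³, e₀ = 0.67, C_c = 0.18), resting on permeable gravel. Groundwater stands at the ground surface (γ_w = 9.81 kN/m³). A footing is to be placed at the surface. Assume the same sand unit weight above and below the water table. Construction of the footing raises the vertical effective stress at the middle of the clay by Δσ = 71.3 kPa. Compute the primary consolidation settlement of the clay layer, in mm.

S_c ≈ 233 mm

Mid-depth of clay below the ground surface: z = 1.9 + 4.8/2 = 4.3 m.
Total vertical stress at mid-clay: σ_v = 19.4×1.9 + 18.5×2.4 = 81.26 kPa.
Pore pressure: u = 9.81×(4.3 − 0) = 42.183 kPa.
Initial effective stress: σ'_0 = σ_v − u = 81.26 − 42.183 = 39.077 kPa.
Final effective stress: σ'_f = σ'_0 + Δσ = 39.077 + 71.3 = 110.38 kPa.
Normally consolidated clay, so the full stress increment lies on the virgin compression line:
S_c = C_c·H/(1+e₀)·log₁₀(σ'_f/σ'_0) = 0.18×4.8/(1+0.67)×log₁₀(110.38/39.077)
    = 0.51737 × 0.45097 = 0.2333 m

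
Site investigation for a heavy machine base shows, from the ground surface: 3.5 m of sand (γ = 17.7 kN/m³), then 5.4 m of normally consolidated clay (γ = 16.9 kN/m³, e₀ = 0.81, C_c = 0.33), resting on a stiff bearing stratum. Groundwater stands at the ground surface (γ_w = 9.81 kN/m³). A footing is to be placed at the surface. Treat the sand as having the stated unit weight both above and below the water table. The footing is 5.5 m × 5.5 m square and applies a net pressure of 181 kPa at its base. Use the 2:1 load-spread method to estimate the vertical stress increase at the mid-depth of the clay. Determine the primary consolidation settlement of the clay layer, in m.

S_c ≈ 0.264 m

Mid-depth of clay below the ground surface: z = 3.5 + 5.4/2 = 6.2 m.
Total vertical stress at mid-clay: σ_v = 17.7×3.5 + 16.9×2.7 = 107.58 kPa.
Pore pressure: u = 9.81×(6.2 − 0) = 60.822 kPa.
Initial effective stress: σ'_0 = σ_v − u = 107.58 − 60.822 = 46.758 kPa.
Stress increase at mid-clay by the 2:1 spreading method:
Δσ = qBL/((B+z)(L+z)) = 181×5.5×5.5/((5.5+6.2)(5.5+6.2)) = 39.997 kPa
Final effective stress: σ'_f = σ'_0 + Δσ = 46.758 + 39.997 = 86.755 kPa.
Normally consolidated clay, so the full stress increment lies on the virgin compression line:
S_c = C_c·H/(1+e₀)·log₁₀(σ'_f/σ'_0) = 0.33×5.4/(1+0.81)×log₁₀(86.755/46.758)
    = 0.98453 × 0.26844 = 0.2643 m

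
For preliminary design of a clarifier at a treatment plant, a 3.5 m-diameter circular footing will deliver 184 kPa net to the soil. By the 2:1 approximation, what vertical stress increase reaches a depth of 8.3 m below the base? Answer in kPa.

By the 2:1 method the load spreads at 1 horizontal : 2 vertical, so at depth z the loaded area has grown by z in each plan dimension:
Δσ ≈ qD²/(D+z)² = 184×3.5²/(3.5+8.3)² = 16.188 kPa

Δσ_z ≈ 16.2 kPa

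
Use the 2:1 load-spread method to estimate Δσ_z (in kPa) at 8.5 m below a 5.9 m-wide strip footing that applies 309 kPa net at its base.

By the 2:1 method the load spreads at 1 horizontal : 2 vertical, so at depth z the loaded area has grown by z in each plan dimension:
Δσ = qB/(B+z) = 309×5.9/(5.9+8.5) = 126.6 kPa

Δσ_z ≈ 127 kPa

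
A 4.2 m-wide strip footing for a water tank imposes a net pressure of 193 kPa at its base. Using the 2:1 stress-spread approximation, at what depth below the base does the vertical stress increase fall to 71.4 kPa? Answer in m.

z ≈ 7.15 m

2:1 spreading — at depth z the loaded area has grown by z in each plan dimension:
qB/(B+z) = Δσ_z ⇒ z = qB/Δσ_z − B = 193×4.2/71.4 − 4.2 = 7.153 m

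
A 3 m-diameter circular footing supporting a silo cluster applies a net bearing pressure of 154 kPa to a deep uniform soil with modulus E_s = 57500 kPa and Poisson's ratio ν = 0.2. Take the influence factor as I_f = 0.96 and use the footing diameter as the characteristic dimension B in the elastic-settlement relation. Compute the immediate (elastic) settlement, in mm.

S_e ≈ 7.4 mm

Immediate (elastic) settlement: S_e = q·B·(1−ν²)/E_s · I_f.
S_e = 154 × 3 × (1 − 0.2²) / 57500 × 0.96
    = 154 × 3 × 0.96 / 57500 × 0.96
    = 0.007405 m = 7.405 mm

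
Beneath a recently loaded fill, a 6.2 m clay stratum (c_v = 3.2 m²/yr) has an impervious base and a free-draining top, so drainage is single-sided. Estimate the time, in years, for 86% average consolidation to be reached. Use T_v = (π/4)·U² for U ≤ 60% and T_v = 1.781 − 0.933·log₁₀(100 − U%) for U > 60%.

Drainage path length: H_d = H = 6.2 m (single drainage).
U > 60%: T_v = 1.781 − 0.933·log₁₀(100 − 86) = 0.71166.
t = T_v·H_d²/c_v = 0.71166×6.2²/3.2 = 8.549 years.

t ≈ 8.55 years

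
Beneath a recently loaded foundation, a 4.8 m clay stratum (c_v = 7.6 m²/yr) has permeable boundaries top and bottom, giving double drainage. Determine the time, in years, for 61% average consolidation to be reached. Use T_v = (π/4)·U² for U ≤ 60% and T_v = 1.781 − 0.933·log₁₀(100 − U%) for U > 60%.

Drainage path length: H_d = H/2 = 2.4 m (double drainage).
U > 60%: T_v = 1.781 − 0.933·log₁₀(100 − 61) = 0.29654.
t = T_v·H_d²/c_v = 0.29654×2.4²/7.6 = 0.2247 years.

t ≈ 0.225 years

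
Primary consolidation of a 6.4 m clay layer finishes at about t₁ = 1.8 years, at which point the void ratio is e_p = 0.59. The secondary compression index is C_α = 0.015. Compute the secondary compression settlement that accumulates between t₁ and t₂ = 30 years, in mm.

Secondary compression: S_s = C_α·H/(1+e_p)·log₁₀(t₂/t₁)
S_s = 0.015×6.4/(1+0.59)×log₁₀(30/1.8)
    = 0.06038 × 1.222 = 0.07377 m

S_s ≈ 73.8 mm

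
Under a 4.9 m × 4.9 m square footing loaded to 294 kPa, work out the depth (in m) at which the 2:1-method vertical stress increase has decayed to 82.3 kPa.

z ≈ 4.36 m

2:1 spreading — at depth z the loaded area has grown by z in each plan dimension:
qB²/(B+z)² = Δσ_z ⇒ z = B(√(q/Δσ_z) − 1) = 4.9×(√(294/82.3) − 1) = 4.361 m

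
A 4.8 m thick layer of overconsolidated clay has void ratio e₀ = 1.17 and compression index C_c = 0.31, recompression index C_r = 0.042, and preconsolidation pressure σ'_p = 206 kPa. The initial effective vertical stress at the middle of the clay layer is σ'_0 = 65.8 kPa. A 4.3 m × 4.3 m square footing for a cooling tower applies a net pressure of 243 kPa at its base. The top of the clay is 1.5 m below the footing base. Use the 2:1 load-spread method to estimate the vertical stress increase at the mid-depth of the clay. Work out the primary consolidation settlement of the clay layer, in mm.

Mid-depth of clay below the footing base: z = 1.5 + 4.8/2 = 3.9 m.
Stress increase at mid-clay by the 2:1 spreading method:
Δσ = qBL/((B+z)(L+z)) = 243×4.3×4.3/((4.3+3.9)(4.3+3.9)) = 66.821 kPa
Final effective stress: σ'_f = 65.8 + 66.821 = 132.62 kPa.
σ'_f = 132.62 ≤ σ'_p = 206 kPa, so the clay remains overconsolidated and only the recompression index applies:
S_c = C_r·H/(1+e₀)·log₁₀(σ'_f/σ'_0) = 0.042×4.8/2.17×log₁₀(132.62/65.8)
    = 0.092904 × 0.30438 = 0.02828 m

S_c ≈ 28.3 mm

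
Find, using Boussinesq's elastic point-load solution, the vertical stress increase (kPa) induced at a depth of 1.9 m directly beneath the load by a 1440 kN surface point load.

Δσ_z ≈ 190 kPa

Boussinesq vertical stress below a point load on an elastic half-space:
Δσ_z = 3P/(2πz²) · [1 + (r/z)²]^(−5/2)
r/z = 0/1.9 = 0; [1+(r/z)²]^(−5/2) = 1.
Δσ_z = 3×1440/(2π×1.9²) × 1 = 190.46 × 1 = 190.5 kPa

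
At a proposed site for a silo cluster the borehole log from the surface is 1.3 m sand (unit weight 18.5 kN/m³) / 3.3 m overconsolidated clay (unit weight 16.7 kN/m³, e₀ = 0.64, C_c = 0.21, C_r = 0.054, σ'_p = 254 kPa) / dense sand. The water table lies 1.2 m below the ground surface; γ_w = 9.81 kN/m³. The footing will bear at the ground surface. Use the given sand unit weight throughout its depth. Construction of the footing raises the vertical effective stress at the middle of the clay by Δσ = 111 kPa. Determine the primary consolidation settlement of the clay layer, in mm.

S_c ≈ 68 mm

Mid-depth of clay below the ground surface: z = 1.3 + 3.3/2 = 2.95 m.
Total vertical stress at mid-clay: σ_v = 18.5×1.3 + 16.7×1.65 = 51.605 kPa.
Pore pressure: u = 9.81×(2.95 − 1.2) = 17.168 kPa.
Initial effective stress: σ'_0 = σ_v − u = 51.605 − 17.168 = 34.437 kPa.
Final effective stress: σ'_f = 34.437 + 111 = 145.44 kPa.
σ'_f = 145.44 ≤ σ'_p = 254 kPa, so the clay remains overconsolidated and only the recompression index applies:
S_c = C_r·H/(1+e₀)·log₁₀(σ'_f/σ'_0) = 0.054×3.3/1.64×log₁₀(145.44/34.437)
    = 0.10866 × 0.62566 = 0.06798 m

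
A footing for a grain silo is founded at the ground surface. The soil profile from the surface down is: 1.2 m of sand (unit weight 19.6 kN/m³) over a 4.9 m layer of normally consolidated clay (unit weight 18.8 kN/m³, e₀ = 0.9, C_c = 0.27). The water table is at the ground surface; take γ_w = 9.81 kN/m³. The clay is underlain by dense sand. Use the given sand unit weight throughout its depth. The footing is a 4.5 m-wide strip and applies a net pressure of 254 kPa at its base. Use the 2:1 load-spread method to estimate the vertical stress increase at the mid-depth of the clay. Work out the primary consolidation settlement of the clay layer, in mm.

S_c ≈ 496 mm

Mid-depth of clay below the ground surface: z = 1.2 + 4.9/2 = 3.65 m.
Total vertical stress at mid-clay: σ_v = 19.6×1.2 + 18.8×2.45 = 69.58 kPa.
Pore pressure: u = 9.81×(3.65 − 0) = 35.806 kPa.
Initial effective stress: σ'_0 = σ_v − u = 69.58 − 35.806 = 33.774 kPa.
Stress increase at mid-clay by the 2:1 spreading method:
Δσ = qB/(B+z) = 254×4.5/(4.5+3.65) = 140.25 kPa
Final effective stress: σ'_f = σ'_0 + Δσ = 33.774 + 140.25 = 174.02 kPa.
Normally consolidated clay, so the full stress increment lies on the virgin compression line:
S_c = C_c·H/(1+e₀)·log₁₀(σ'_f/σ'_0) = 0.27×4.9/(1+0.9)×log₁₀(174.02/33.774)
    = 0.69632 × 0.71202 = 0.4958 m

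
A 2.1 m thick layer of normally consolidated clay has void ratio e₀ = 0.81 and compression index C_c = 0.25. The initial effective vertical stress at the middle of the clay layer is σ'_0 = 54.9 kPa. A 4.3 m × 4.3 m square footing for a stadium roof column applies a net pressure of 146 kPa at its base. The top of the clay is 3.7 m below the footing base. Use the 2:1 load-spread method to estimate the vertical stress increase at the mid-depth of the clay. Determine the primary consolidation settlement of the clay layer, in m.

Mid-depth of clay below the footing base: z = 3.7 + 2.1/2 = 4.75 m.
Stress increase at mid-clay by the 2:1 spreading method:
Δσ = qBL/((B+z)(L+z)) = 146×4.3×4.3/((4.3+4.75)(4.3+4.75)) = 32.96 kPa
Final effective stress: σ'_f = σ'_0 + Δσ = 54.9 + 32.96 = 87.86 kPa.
Normally consolidated clay, so the full stress increment lies on the virgin compression line:
S_c = C_c·H/(1+e₀)·log₁₀(σ'_f/σ'_0) = 0.25×2.1/(1+0.81)×log₁₀(87.86/54.9)
    = 0.29006 × 0.20422 = 0.05924 m

S_c ≈ 0.0592 m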